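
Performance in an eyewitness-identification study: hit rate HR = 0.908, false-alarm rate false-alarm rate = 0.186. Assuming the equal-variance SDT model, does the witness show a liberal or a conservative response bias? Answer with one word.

z(H) = 1.329, z(FA) = -0.893
c = −½·(z(H) + z(FA)) = -0.218
c < 0 → liberal criterion (biased toward responding “yes”).

liberal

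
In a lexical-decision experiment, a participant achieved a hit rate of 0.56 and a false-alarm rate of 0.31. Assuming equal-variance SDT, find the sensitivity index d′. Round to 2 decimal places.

Φ⁻¹(H) = Φ⁻¹(0.56) = 0.151
Φ⁻¹(FA) = Φ⁻¹(0.31) = -0.496
d' = z(H) − z(FA) = 0.151 − (-0.496) = 0.647

d′ = 0.65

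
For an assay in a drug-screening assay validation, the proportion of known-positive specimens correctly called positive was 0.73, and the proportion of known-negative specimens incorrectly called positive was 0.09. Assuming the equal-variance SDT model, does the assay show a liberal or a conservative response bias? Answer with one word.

z(H) = 0.613, z(FA) = -1.341
c = −½·(z(H) + z(FA)) = 0.364
c > 0 → conservative criterion (biased toward responding “no”).

conservative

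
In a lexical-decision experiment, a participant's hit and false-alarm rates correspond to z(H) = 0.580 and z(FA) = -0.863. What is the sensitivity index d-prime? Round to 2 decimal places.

d' = z(H) − z(FA) = 0.580 − (-0.863) = 1.443

d-prime = 1.44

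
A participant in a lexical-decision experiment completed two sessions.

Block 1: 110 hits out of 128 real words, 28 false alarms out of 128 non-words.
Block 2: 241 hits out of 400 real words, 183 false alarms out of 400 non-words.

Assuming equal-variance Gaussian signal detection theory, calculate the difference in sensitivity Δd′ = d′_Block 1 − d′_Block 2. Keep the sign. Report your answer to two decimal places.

Δd′ = 1.49

Block 1: z(0.8594) = 1.078, z(0.2188) = -0.776, d' = 1.854
Block 2: z(0.6025) = 0.260, z(0.4575) = -0.107, d' = 0.367
Δd' = d'_Block 1 − d'_Block 2 = 1.854 − 0.367 = 1.487
Block 1 has the higher sensitivity.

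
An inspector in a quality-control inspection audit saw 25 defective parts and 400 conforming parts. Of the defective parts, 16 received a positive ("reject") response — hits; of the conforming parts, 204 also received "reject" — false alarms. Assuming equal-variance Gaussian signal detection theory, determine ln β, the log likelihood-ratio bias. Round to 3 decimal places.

H = 16/25 = 0.6400
FA = 204/400 = 0.5100
z(H) = 0.3585
z(FA) = 0.0251
ln β = −½·[z(H)² − z(FA)²] = −0.5 × (0.1285 − 0.0006) = -0.06395

ln β = -0.064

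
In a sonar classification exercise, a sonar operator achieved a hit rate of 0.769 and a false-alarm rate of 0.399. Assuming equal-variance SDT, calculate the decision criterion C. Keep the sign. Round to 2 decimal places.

z(H) = z(0.769) = 0.7356
z(FA) = z(0.399) = -0.2559
c = −½·[z(H) + z(FA)] = −0.5 × (0.7356 + (-0.2559)) = -0.23985

C = -0.24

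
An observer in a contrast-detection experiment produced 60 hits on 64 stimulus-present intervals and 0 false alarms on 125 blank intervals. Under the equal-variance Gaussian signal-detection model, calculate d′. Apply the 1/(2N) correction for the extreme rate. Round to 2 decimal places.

d′ = 4.19

The false-alarm rate is 0/125 = 0, so apply the 1/(2N) correction: FA → 1/(2·125) = 0.00400.
z(H) = z(0.93750) = 1.534
z(FA) = z(0.00400) = -2.652
d' = 1.534 − (-2.652) = 4.186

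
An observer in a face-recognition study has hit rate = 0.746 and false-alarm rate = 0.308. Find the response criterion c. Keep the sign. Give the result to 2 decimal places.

z(0.746) = 0.662, z(0.308) = -0.502
c = −½·[z(H) + z(FA)] = −0.5 × (0.662 + (-0.502)) = -0.080
c < 0: the observer has a liberal response bias.

c = -0.08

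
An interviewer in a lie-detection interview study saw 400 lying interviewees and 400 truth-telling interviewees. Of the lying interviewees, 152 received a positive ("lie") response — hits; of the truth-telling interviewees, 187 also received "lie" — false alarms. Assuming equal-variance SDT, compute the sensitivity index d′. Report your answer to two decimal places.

H = 152/400 = 0.3800
FA = 187/400 = 0.4675
Φ⁻¹(H) = -0.305
Φ⁻¹(FA) = -0.082
d' = z(H) − z(FA) = -0.305 − (-0.082) = -0.223

d′ = -0.22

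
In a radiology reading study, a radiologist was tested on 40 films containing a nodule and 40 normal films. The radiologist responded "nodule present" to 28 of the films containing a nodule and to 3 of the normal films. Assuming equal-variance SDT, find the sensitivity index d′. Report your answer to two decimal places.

d′ = 1.96

H = 28/40 = 0.7000
FA = 3/40 = 0.0750
z(H) = z(0.7000) = 0.524
z(FA) = z(0.0750) = -1.440
d' = z(H) − z(FA) = 0.524 − (-1.440) = 1.964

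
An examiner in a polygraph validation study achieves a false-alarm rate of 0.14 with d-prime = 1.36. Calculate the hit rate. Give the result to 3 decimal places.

z(false-alarm rate) = z(0.14) = -1.0803
z(H) = z(FA) + d' = -1.0803 + 1.36 = 0.2797
hit rate = Φ(0.2797) = 0.6101

hit rate = 0.610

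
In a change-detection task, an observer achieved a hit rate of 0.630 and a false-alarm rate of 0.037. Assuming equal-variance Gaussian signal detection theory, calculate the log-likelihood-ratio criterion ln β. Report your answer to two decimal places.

ln β = 1.54

z(H) = z(0.630) = 0.332
z(FA) = z(0.037) = -1.787
ln β = −½·[z(H)² − z(FA)²] = −0.5 × (0.110 − 3.193) = 1.5415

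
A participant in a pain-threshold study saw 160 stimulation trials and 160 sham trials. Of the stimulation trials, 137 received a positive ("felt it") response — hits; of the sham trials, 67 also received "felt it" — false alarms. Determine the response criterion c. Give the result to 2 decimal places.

c = -0.43

H = 137/160 = 0.8562
FA = 67/160 = 0.4188
Φ⁻¹(0.8562) = 1.0634, Φ⁻¹(0.4188) = -0.2050
c = −½·[z(H) + z(FA)] = −0.5 × (1.0634 + (-0.2050)) = -0.4292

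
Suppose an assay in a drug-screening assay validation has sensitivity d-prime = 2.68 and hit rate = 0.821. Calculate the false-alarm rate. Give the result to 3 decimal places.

false-alarm rate = 0.039

z(hit rate) = z(0.821) = 0.9192
z(FA) = z(H) − d' = 0.9192 − 2.68 = -1.7608
false-alarm rate = Φ(-1.7608) = 0.0391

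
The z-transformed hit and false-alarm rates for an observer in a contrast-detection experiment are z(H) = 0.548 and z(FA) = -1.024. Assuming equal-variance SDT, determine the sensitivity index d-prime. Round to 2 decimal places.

d' = z(H) − z(FA) = 0.548 − (-1.024) = 1.572

d-prime = 1.57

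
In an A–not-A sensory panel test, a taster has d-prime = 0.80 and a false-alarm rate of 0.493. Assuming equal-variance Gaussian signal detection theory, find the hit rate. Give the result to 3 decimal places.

hit rate = 0.783

z(false-alarm rate) = z(0.493) = -0.0175
z(H) = z(FA) + d' = -0.0175 + 0.80 = 0.7825
hit rate = Φ(0.7825) = 0.7830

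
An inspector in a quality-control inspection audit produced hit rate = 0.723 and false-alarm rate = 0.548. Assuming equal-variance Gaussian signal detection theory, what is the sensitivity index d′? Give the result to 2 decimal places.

d′ = 0.47

z(H) = z(0.723) = 0.5918
z(FA) = z(0.548) = 0.1206
d' = z(H) − z(FA) = 0.5918 − 0.1206 = 0.4712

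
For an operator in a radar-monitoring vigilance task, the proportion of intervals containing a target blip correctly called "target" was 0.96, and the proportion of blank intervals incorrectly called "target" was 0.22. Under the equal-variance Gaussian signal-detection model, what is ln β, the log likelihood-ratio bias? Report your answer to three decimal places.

ln β = -1.234

z(H) = 1.7507
z(FA) = -0.7722
ln β = −½·[z(H)² − z(FA)²] = −0.5 × (3.0650 − 0.5963) = -1.23435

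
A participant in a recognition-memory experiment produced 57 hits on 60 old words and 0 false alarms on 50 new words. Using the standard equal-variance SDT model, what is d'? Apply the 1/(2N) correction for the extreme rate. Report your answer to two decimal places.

The false-alarm rate is 0/50 = 0, so apply the 1/(2N) correction: FA → 1/(2·50) = 0.01000.
z(H) = z(0.95000) = 1.645
z(FA) = z(0.01000) = -2.326
d' = 1.645 − (-2.326) = 3.971

d' = 3.97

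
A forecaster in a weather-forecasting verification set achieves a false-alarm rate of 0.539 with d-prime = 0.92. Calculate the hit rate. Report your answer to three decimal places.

z(false-alarm rate) = z(0.539) = 0.0979
z(H) = z(FA) + d' = 0.0979 + 0.92 = 1.0179
hit rate = Φ(1.0179) = 0.8456

hit rate = 0.846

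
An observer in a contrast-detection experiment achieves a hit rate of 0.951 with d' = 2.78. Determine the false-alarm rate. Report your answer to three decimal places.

false-alarm rate = 0.130

z(hit rate) = z(0.951) = 1.6546
z(FA) = z(H) − d' = 1.6546 − 2.78 = -1.1254
false-alarm rate = Φ(-1.1254) = 0.1302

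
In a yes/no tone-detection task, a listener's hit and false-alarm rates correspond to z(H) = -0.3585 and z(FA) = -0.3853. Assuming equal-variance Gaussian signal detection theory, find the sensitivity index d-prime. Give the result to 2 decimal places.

d-prime = 0.03

d' = z(H) − z(FA) = -0.3585 − (-0.3853) = 0.0268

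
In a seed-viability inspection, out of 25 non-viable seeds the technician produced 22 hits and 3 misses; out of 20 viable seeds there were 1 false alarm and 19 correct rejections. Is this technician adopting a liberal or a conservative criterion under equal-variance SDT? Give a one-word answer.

z(H) = 1.175, z(FA) = -1.645
c = −½·(z(H) + z(FA)) = 0.235
c > 0 → conservative criterion (biased toward responding “no”).

conservative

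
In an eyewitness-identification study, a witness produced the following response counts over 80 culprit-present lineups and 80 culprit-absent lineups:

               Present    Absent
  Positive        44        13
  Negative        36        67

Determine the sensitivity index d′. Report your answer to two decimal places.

H = 44/80 = 0.5500
FA = 13/80 = 0.1625
z(H) = z(0.5500) = 0.126
z(FA) = z(0.1625) = -0.984
d' = z(H) − z(FA) = 0.126 − (-0.984) = 1.110

d′ = 1.11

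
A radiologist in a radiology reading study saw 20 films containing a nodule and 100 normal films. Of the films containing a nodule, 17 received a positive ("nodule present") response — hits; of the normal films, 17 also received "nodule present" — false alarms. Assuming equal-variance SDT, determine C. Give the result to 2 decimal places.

H = 17/20 = 0.8500
FA = 17/100 = 0.1700
z(H) = z(0.8500) = 1.036
z(FA) = z(0.1700) = -0.954
c = −½·[z(H) + z(FA)] = −0.5 × (1.036 + (-0.954)) = -0.041

C = -0.04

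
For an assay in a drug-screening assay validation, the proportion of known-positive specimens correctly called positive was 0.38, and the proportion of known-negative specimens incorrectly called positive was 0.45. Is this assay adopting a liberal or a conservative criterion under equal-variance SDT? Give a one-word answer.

z(H) = -0.305, z(FA) = -0.126
c = −½·(z(H) + z(FA)) = 0.2155
c > 0 → conservative criterion (biased toward responding “no”).

conservative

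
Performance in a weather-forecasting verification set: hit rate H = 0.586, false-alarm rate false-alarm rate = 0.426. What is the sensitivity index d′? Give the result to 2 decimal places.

d′ = 0.40

Φ⁻¹(H) = Φ⁻¹(0.586) = 0.2173
Φ⁻¹(FA) = Φ⁻¹(0.426) = -0.1866
d' = z(H) − z(FA) = 0.2173 − (-0.1866) = 0.4039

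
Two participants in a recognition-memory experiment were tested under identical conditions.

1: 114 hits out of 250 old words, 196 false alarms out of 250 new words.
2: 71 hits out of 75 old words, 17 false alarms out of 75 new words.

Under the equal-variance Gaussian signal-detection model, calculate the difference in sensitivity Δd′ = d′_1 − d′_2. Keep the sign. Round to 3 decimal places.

Δd′ = -3.260

1: z(0.4560) = -0.1105, z(0.7840) = 0.7858, d' = -0.8963
2: z(0.9467) = 1.6137, z(0.2267) = -0.7498, d' = 2.3635
Δd' = d'_1 − d'_2 = -0.8963 − 2.3635 = -3.2598
2 has the higher sensitivity.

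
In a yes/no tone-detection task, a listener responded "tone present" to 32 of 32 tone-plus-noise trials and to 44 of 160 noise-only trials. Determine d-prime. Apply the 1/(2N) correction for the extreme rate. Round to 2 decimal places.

The hit rate is 32/32 = 1, so apply the 1/(2N) correction: H → 1 − 1/(2·32) = 0.98438.
z(H) = z(0.98438) = 2.154
z(FA) = z(0.27500) = -0.598
d' = 2.154 − (-0.598) = 2.752

d-prime = 2.75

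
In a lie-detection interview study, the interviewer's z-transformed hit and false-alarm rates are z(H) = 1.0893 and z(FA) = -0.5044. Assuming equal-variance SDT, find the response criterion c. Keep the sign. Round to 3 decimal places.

c = −½·[z(H) + z(FA)] = −½·(1.0893 + (-0.5044)) = -0.29245
c < 0: the interviewer has a liberal response bias.

c = -0.292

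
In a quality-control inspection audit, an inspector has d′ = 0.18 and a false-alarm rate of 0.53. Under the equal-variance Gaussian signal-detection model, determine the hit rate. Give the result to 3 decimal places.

z(false-alarm rate) = z(0.53) = 0.0753
z(H) = z(FA) + d' = 0.0753 + 0.18 = 0.2553
hit rate = Φ(0.2553) = 0.6008

hit rate = 0.601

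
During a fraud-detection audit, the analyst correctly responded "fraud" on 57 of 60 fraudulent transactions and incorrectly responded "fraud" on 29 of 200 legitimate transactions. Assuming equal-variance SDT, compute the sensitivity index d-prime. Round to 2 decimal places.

d-prime = 2.70

H = 57/60 = 0.9500
FA = 29/200 = 0.1450
Φ⁻¹(H) = Φ⁻¹(0.9500) = 1.645
Φ⁻¹(FA) = Φ⁻¹(0.1450) = -1.058
d' = z(H) − z(FA) = 1.645 − (-1.058) = 2.703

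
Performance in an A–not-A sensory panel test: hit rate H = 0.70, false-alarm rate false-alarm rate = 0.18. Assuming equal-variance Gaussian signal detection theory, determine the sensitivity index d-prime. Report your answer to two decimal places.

z(H) = 0.5244
z(FA) = -0.9154
d' = z(H) − z(FA) = 0.5244 − (-0.9154) = 1.4398

d-prime = 1.44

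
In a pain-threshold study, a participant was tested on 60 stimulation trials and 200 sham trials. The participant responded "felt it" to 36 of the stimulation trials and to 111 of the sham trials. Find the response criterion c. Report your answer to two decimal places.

H = 36/60 = 0.6000
FA = 111/200 = 0.5550
Φ⁻¹(H) = 0.2533
Φ⁻¹(FA) = 0.1383
c = −½·[z(H) + z(FA)] = −0.5 × (0.2533 + 0.1383) = -0.1958
c < 0: the participant has a liberal response bias.

c = -0.20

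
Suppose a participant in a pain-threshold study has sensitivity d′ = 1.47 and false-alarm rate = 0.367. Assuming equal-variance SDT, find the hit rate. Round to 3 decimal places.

hit rate = 0.871

z(false-alarm rate) = z(0.367) = -0.3398
z(H) = z(FA) + d' = -0.3398 + 1.47 = 1.1302
hit rate = Φ(1.1302) = 0.8708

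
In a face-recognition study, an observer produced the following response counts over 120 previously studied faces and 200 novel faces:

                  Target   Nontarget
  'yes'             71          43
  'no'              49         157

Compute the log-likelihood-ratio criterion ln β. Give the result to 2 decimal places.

H = 71/120 = 0.5917
FA = 43/200 = 0.2150
Φ⁻¹(H) = 0.232
Φ⁻¹(FA) = -0.789
ln β = −½·[z(H)² − z(FA)²] = −0.5 × (0.054 − 0.623) = 0.2845

ln β = 0.28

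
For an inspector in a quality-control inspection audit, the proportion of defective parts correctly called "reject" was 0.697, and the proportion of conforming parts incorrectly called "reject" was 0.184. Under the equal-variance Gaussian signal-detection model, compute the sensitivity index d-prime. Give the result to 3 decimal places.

d-prime = 1.416

z(0.697) = 0.5158, z(0.184) = -0.9002
d' = z(H) − z(FA) = 0.5158 − (-0.9002) = 1.4160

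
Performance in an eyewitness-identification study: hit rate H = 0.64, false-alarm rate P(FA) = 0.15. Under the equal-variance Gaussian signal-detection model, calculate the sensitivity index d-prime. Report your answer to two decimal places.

d-prime = 1.39

Φ⁻¹(H) = Φ⁻¹(0.64) = 0.3585
Φ⁻¹(FA) = Φ⁻¹(0.15) = -1.0364
d' = z(H) − z(FA) = 0.3585 − (-1.0364) = 1.3949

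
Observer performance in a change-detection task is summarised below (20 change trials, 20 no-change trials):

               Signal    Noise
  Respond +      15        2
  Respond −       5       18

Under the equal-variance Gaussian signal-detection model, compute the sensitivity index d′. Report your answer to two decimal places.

d′ = 1.96

H = 15/20 = 0.7500
FA = 2/20 = 0.1000
z(H) = 0.6745
z(FA) = -1.2816
d' = z(H) − z(FA) = 0.6745 − (-1.2816) = 1.9561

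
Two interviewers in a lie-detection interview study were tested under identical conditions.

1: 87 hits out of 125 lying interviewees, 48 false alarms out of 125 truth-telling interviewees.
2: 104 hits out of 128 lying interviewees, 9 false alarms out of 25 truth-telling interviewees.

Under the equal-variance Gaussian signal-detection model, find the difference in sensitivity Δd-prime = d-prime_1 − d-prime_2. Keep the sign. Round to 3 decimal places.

Δd-prime = -0.438

1: z(0.6960) = 0.5129, z(0.3840) = -0.2950, d' = 0.8079
2: z(0.8125) = 0.8871, z(0.3600) = -0.3585, d' = 1.2456
Δd' = d'_1 − d'_2 = 0.8079 − 1.2456 = -0.4377
2 has the higher sensitivity.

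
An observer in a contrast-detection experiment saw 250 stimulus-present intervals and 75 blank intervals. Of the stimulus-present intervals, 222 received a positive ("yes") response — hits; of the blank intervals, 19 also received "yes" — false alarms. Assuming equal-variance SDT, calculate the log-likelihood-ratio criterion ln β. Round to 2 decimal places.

ln β = -0.52

H = 222/250 = 0.8880
FA = 19/75 = 0.2533
z(H) = z(0.8880) = 1.216
z(FA) = z(0.2533) = -0.664
ln β = −½·[z(H)² − z(FA)²] = −0.5 × (1.479 − 0.441) = -0.519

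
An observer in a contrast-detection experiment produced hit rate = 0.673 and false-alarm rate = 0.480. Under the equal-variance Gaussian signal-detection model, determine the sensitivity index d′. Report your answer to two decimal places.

d′ = 0.50

z(H) = z(0.673) = 0.4482
z(FA) = z(0.480) = -0.0502
d' = z(H) − z(FA) = 0.4482 − (-0.0502) = 0.4984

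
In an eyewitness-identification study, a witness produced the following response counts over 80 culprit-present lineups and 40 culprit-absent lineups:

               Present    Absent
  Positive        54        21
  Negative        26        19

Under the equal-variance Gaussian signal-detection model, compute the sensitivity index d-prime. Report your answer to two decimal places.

H = 54/80 = 0.6750
FA = 21/40 = 0.5250
z(0.6750) = 0.454, z(0.5250) = 0.063
d' = z(H) − z(FA) = 0.454 − 0.063 = 0.391

d-prime = 0.39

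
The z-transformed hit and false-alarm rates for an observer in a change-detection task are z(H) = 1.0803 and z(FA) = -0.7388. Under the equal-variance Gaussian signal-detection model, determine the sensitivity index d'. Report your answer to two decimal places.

d' = 1.82

d' = z(H) − z(FA) = 1.0803 − (-0.7388) = 1.8191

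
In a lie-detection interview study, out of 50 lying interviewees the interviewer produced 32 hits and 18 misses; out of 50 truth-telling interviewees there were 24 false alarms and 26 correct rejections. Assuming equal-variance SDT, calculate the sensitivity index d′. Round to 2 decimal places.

d′ = 0.41

H = 32/50 = 0.6400
FA = 24/50 = 0.4800
z(H) = z(0.6400) = 0.3585
z(FA) = z(0.4800) = -0.0502
d' = z(H) − z(FA) = 0.3585 − (-0.0502) = 0.4087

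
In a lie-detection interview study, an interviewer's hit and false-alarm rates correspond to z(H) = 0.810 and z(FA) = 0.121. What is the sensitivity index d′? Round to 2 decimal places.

d′ = 0.69

d' = z(H) − z(FA) = 0.810 − 0.121 = 0.689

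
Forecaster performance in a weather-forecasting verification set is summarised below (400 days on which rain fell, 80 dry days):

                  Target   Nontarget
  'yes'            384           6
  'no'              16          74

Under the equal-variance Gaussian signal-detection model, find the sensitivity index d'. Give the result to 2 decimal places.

d' = 3.19

H = 384/400 = 0.9600
FA = 6/80 = 0.0750
z(H) = 1.7507
z(FA) = -1.4395
d' = z(H) − z(FA) = 1.7507 − (-1.4395) = 3.1902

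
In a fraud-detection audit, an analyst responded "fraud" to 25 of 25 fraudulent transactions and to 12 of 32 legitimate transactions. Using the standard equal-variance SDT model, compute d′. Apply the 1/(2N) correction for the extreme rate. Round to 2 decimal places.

The hit rate is 25/25 = 1, so apply the 1/(2N) correction: H → 1 − 1/(2·25) = 0.98000.
z(H) = z(0.98000) = 2.054
z(FA) = z(0.37500) = -0.319
d' = 2.054 − (-0.319) = 2.373

d′ = 2.37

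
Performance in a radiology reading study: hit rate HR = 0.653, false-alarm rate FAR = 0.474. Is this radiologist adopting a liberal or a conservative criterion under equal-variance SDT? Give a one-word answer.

liberal

z(H) = 0.393, z(FA) = -0.065
c = −½·(z(H) + z(FA)) = -0.164
c < 0 → liberal criterion (biased toward responding “yes”).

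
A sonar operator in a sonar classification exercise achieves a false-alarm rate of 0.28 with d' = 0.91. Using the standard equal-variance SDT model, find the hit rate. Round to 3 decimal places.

z(false-alarm rate) = z(0.28) = -0.5828
z(H) = z(FA) + d' = -0.5828 + 0.91 = 0.3272
hit rate = Φ(0.3272) = 0.6282

hit rate = 0.628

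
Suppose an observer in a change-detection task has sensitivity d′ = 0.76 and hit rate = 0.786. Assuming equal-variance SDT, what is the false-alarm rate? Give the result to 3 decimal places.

z(hit rate) = z(0.786) = 0.7926
z(FA) = z(H) − d' = 0.7926 − 0.76 = 0.0326
false-alarm rate = Φ(0.0326) = 0.5130

false-alarm rate = 0.513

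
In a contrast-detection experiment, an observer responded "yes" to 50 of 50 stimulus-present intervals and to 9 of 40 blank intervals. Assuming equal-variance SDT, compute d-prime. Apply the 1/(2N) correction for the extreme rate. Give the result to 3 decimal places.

d-prime = 3.082

The hit rate is 50/50 = 1, so apply the 1/(2N) correction: H → 1 − 1/(2·50) = 0.99000.
z(H) = z(0.99000) = 2.3263
z(FA) = z(0.22500) = -0.7554
d' = 2.3263 − (-0.7554) = 3.0817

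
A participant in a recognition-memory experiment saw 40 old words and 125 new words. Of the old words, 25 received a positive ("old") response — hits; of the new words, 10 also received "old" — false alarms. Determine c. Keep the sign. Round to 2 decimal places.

c = 0.54

H = 25/40 = 0.6250
FA = 10/125 = 0.0800
Φ⁻¹(0.6250) = 0.3186, Φ⁻¹(0.0800) = -1.4051
c = −½·[z(H) + z(FA)] = −0.5 × (0.3186 + (-1.4051)) = 0.54325
c > 0: the participant has a conservative response bias.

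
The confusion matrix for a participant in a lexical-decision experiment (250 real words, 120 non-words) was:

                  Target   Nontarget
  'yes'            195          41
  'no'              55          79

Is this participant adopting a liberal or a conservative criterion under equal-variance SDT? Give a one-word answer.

z(H) = 0.772, z(FA) = -0.408
c = −½·(z(H) + z(FA)) = -0.182
c < 0 → liberal criterion (biased toward responding “yes”).

liberal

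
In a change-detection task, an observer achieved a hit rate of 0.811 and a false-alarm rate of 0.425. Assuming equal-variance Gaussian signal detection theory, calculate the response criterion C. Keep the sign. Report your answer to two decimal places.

z(H) = z(0.811) = 0.8816
z(FA) = z(0.425) = -0.1891
c = −½·[z(H) + z(FA)] = −0.5 × (0.8816 + (-0.1891)) = -0.34625

C = -0.35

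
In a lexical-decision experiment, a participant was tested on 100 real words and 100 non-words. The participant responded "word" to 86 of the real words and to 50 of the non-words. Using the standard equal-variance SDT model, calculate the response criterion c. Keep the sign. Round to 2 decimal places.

H = 86/100 = 0.8600
FA = 50/100 = 0.5000
z(H) = z(0.8600) = 1.0803
z(FA) = z(0.5000) = 0.0000
c = −½·[z(H) + z(FA)] = −0.5 × (1.0803 + 0.0000) = -0.54015

c = -0.54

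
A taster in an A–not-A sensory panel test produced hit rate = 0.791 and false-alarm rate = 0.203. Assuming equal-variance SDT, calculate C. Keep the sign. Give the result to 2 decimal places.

C = 0.01

z(H) = z(0.791) = 0.8099
z(FA) = z(0.203) = -0.8310
c = −½·[z(H) + z(FA)] = −0.5 × (0.8099 + (-0.8310)) = 0.01055
c > 0: the taster has a conservative response bias.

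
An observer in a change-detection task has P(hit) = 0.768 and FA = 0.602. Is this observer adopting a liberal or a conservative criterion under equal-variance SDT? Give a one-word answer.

liberal

z(H) = 0.732, z(FA) = 0.259
c = −½·(z(H) + z(FA)) = -0.4955
c < 0 → liberal criterion (biased toward responding “yes”).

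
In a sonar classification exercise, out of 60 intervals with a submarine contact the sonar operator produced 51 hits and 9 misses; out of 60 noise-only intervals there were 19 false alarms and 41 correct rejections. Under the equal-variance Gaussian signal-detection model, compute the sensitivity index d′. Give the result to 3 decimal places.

d′ = 1.513

H = 51/60 = 0.8500
FA = 19/60 = 0.3167
z(H) = 1.0364
z(FA) = -0.4769
d' = z(H) − z(FA) = 1.0364 − (-0.4769) = 1.5133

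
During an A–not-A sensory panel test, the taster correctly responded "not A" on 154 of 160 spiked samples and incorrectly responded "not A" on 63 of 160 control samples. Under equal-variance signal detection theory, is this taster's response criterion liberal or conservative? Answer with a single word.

liberal

z(H) = 1.780, z(FA) = -0.270
c = −½·(z(H) + z(FA)) = -0.755
c < 0 → liberal criterion (biased toward responding “yes”).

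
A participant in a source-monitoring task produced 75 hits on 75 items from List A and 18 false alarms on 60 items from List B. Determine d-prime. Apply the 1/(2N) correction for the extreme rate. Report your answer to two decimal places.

d-prime = 3.00

The hit rate is 75/75 = 1, so apply the 1/(2N) correction: H → 1 − 1/(2·75) = 0.99333.
z(H) = z(0.99333) = 2.475
z(FA) = z(0.30000) = -0.524
d' = 2.475 − (-0.524) = 2.999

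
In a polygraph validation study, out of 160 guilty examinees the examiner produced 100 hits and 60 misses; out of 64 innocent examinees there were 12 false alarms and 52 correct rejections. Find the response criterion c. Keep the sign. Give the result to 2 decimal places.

c = 0.28

H = 100/160 = 0.6250
FA = 12/64 = 0.1875
Φ⁻¹(H) = Φ⁻¹(0.6250) = 0.319
Φ⁻¹(FA) = Φ⁻¹(0.1875) = -0.887
c = −½·[z(H) + z(FA)] = −0.5 × (0.319 + (-0.887)) = 0.284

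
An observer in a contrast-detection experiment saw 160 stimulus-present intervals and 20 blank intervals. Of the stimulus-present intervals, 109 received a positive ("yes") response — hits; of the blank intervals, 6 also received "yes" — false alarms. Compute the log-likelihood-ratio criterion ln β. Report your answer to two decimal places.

ln β = 0.03

H = 109/160 = 0.6813
FA = 6/20 = 0.3000
z(H) = z(0.6813) = 0.471
z(FA) = z(0.3000) = -0.524
ln β = −½·[z(H)² − z(FA)²] = −0.5 × (0.222 − 0.275) = 0.0265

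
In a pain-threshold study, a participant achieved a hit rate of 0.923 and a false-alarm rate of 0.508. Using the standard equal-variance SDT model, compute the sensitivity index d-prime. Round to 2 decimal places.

Φ⁻¹(H) = 1.426
Φ⁻¹(FA) = 0.020
d' = z(H) − z(FA) = 1.426 − 0.020 = 1.406

d-prime = 1.41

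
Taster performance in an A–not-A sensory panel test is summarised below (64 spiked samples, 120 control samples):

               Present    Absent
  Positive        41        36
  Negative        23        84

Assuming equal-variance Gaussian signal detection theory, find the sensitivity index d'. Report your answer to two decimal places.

d' = 0.88

H = 41/64 = 0.6406
FA = 36/120 = 0.3000
z(H) = z(0.6406) = 0.360
z(FA) = z(0.3000) = -0.524
d' = z(H) − z(FA) = 0.360 − (-0.524) = 0.884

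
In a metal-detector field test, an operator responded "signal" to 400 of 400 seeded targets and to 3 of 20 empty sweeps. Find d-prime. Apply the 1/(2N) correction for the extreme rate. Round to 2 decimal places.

The hit rate is 400/400 = 1, so apply the 1/(2N) correction: H → 1 − 1/(2·400) = 0.99875.
z(H) = z(0.99875) = 3.023
z(FA) = z(0.15000) = -1.036
d' = 3.023 − (-1.036) = 4.059

d-prime = 4.06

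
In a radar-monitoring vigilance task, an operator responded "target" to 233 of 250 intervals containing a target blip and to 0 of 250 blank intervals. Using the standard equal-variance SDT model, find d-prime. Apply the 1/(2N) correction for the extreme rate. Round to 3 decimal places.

The false-alarm rate is 0/250 = 0, so apply the 1/(2N) correction: FA → 1/(2·250) = 0.00200.
z(H) = z(0.93200) = 1.4909
z(FA) = z(0.00200) = -2.8782
d' = 1.4909 − (-2.8782) = 4.3691

d-prime = 4.369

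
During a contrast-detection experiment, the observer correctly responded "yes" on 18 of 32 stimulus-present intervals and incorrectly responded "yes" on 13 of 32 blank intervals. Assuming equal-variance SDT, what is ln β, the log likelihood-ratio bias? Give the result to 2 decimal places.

ln β = 0.02

H = 18/32 = 0.5625
FA = 13/32 = 0.4062
z(H) = 0.157
z(FA) = -0.237
ln β = −½·[z(H)² − z(FA)²] = −0.5 × (0.025 − 0.056) = 0.0155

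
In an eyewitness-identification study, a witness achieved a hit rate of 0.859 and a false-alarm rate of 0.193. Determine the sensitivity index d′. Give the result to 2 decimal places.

d′ = 1.94

Φ⁻¹(0.859) = 1.0758, Φ⁻¹(0.193) = -0.8669
d' = z(H) − z(FA) = 1.0758 − (-0.8669) = 1.9427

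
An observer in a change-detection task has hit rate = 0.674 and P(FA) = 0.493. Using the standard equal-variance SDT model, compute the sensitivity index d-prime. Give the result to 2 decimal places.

d-prime = 0.47

z(H) = z(0.674) = 0.451
z(FA) = z(0.493) = -0.018
d' = z(H) − z(FA) = 0.451 − (-0.018) = 0.469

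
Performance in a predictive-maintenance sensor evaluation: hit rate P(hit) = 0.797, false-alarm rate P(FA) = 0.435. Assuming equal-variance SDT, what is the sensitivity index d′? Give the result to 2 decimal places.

d′ = 0.99

z(H) = z(0.797) = 0.8310
z(FA) = z(0.435) = -0.1637
d' = z(H) − z(FA) = 0.8310 − (-0.1637) = 0.9947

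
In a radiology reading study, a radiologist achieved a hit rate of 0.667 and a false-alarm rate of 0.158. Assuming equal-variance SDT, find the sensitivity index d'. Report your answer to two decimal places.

d' = 1.43

z(H) = z(0.667) = 0.4316
z(FA) = z(0.158) = -1.0027
d' = z(H) − z(FA) = 0.4316 − (-1.0027) = 1.4343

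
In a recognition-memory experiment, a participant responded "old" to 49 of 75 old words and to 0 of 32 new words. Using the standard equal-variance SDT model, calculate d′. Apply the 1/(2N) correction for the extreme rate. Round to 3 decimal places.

The false-alarm rate is 0/32 = 0, so apply the 1/(2N) correction: FA → 1/(2·32) = 0.01562.
z(H) = z(0.65333) = 0.3943
z(FA) = z(0.01562) = -2.1540
d' = 0.3943 − (-2.1540) = 2.5483

d′ = 2.548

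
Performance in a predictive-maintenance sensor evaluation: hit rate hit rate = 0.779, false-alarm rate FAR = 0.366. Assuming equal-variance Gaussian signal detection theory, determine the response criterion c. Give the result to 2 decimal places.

Φ⁻¹(H) = Φ⁻¹(0.779) = 0.7688
Φ⁻¹(FA) = Φ⁻¹(0.366) = -0.3425
c = −½·[z(H) + z(FA)] = −0.5 × (0.7688 + (-0.3425)) = -0.21315
c < 0: the model has a liberal response bias.

c = -0.21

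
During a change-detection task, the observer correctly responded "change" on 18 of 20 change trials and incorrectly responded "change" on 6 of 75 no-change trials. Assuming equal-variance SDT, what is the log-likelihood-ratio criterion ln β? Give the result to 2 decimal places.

ln β = 0.17

H = 18/20 = 0.9000
FA = 6/75 = 0.0800
z(H) = 1.282
z(FA) = -1.405
ln β = −½·[z(H)² − z(FA)²] = −0.5 × (1.644 − 1.974) = 0.165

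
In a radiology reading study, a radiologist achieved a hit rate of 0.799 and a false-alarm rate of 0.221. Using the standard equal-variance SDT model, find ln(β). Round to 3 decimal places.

ln β = -0.056

z(H) = 0.8381
z(FA) = -0.7688
ln β = −½·[z(H)² − z(FA)²] = −0.5 × (0.7024 − 0.5911) = -0.05565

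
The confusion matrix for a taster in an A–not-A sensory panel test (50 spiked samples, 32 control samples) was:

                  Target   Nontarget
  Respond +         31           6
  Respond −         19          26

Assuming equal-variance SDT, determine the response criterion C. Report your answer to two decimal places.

H = 31/50 = 0.6200
FA = 6/32 = 0.1875
z(H) = z(0.6200) = 0.3055
z(FA) = z(0.1875) = -0.8871
c = −½·[z(H) + z(FA)] = −0.5 × (0.3055 + (-0.8871)) = 0.2908
c > 0: the taster has a conservative response bias.

C = 0.29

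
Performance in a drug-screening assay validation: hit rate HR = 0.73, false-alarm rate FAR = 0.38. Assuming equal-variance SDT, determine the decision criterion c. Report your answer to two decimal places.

z(H) = z(0.73) = 0.613
z(FA) = z(0.38) = -0.305
c = −½·[z(H) + z(FA)] = −0.5 × (0.613 + (-0.305)) = -0.154

c = -0.15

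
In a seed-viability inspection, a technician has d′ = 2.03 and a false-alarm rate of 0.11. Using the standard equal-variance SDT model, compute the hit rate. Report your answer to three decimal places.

z(false-alarm rate) = z(0.11) = -1.2265
z(H) = z(FA) + d' = -1.2265 + 2.03 = 0.8035
hit rate = Φ(0.8035) = 0.7892

hit rate = 0.789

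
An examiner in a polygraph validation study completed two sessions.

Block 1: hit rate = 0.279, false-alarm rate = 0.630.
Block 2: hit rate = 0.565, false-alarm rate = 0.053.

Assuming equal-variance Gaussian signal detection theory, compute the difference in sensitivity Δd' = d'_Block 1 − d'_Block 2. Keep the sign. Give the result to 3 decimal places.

Δd' = -2.698

Block 1: z(0.279) = -0.5858, z(0.630) = 0.3319, d' = -0.9177
Block 2: z(0.565) = 0.1637, z(0.053) = -1.6164, d' = 1.7801
Δd' = d'_Block 1 − d'_Block 2 = -0.9177 − 1.7801 = -2.6978
Block 2 has the higher sensitivity.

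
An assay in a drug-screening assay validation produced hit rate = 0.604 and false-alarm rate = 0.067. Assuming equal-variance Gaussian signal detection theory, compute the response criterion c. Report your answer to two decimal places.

c = 0.62

z(H) = z(0.604) = 0.2637
z(FA) = z(0.067) = -1.4985
c = −½·[z(H) + z(FA)] = −0.5 × (0.2637 + (-1.4985)) = 0.6174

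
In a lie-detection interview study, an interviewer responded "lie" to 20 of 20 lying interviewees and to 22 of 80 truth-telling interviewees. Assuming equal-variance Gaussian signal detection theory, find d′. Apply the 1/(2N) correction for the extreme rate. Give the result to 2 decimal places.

The hit rate is 20/20 = 1, so apply the 1/(2N) correction: H → 1 − 1/(2·20) = 0.97500.
z(H) = z(0.97500) = 1.960
z(FA) = z(0.27500) = -0.598
d' = 1.960 − (-0.598) = 2.558

d′ = 2.56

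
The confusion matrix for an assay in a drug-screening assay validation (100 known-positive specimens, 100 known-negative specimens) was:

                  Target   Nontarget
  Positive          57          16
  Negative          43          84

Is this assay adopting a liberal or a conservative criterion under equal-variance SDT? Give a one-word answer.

z(H) = 0.176, z(FA) = -0.994
c = −½·(z(H) + z(FA)) = 0.409
c > 0 → conservative criterion (biased toward responding “no”).

conservative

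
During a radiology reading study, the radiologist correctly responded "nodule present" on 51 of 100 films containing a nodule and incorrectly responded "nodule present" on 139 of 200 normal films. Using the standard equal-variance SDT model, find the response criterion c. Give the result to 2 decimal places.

H = 51/100 = 0.5100
FA = 139/200 = 0.6950
Φ⁻¹(H) = 0.0251
Φ⁻¹(FA) = 0.5101
c = −½·[z(H) + z(FA)] = −0.5 × (0.0251 + 0.5101) = -0.2676
c < 0: the radiologist has a liberal response bias.

c = -0.27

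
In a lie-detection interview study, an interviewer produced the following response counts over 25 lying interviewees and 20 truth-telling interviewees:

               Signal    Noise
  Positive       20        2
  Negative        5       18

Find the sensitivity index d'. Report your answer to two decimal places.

d' = 2.12

H = 20/25 = 0.8000
FA = 2/20 = 0.1000
Φ⁻¹(H) = Φ⁻¹(0.8000) = 0.842
Φ⁻¹(FA) = Φ⁻¹(0.1000) = -1.282
d' = z(H) − z(FA) = 0.842 − (-1.282) = 2.124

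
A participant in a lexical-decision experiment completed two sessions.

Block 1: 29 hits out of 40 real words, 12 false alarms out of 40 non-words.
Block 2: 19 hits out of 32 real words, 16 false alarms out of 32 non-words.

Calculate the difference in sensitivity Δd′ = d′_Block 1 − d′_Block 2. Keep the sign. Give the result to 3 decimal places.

Δd′ = 0.885

Block 1: z(0.7250) = 0.5978, z(0.3000) = -0.5244, d' = 1.1222
Block 2: z(0.5938) = 0.2373, z(0.5000) = 0.0000, d' = 0.2373
Δd' = d'_Block 1 − d'_Block 2 = 1.1222 − 0.2373 = 0.8849
Block 1 has the higher sensitivity.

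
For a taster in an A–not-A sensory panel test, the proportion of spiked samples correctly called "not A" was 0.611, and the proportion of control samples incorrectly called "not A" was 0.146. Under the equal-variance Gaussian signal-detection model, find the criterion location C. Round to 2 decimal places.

Φ⁻¹(0.611) = 0.282, Φ⁻¹(0.146) = -1.054
c = −½·[z(H) + z(FA)] = −0.5 × (0.282 + (-1.054)) = 0.386
c > 0: the taster has a conservative response bias.

C = 0.39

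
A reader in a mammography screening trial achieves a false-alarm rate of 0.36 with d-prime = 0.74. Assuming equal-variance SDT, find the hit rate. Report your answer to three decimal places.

hit rate = 0.649

z(false-alarm rate) = z(0.36) = -0.3585
z(H) = z(FA) + d' = -0.3585 + 0.74 = 0.3815
hit rate = Φ(0.3815) = 0.6486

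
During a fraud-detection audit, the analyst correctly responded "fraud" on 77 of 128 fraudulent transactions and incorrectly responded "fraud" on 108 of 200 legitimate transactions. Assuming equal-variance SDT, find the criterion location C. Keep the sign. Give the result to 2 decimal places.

H = 77/128 = 0.6016
FA = 108/200 = 0.5400
z(H) = z(0.6016) = 0.2575
z(FA) = z(0.5400) = 0.1004
c = −½·[z(H) + z(FA)] = −0.5 × (0.2575 + 0.1004) = -0.17895

C = -0.18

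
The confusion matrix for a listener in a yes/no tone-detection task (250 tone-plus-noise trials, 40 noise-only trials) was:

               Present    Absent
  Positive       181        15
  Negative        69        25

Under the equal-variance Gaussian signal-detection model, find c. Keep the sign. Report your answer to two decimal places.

H = 181/250 = 0.7240
FA = 15/40 = 0.3750
Φ⁻¹(H) = Φ⁻¹(0.7240) = 0.595
Φ⁻¹(FA) = Φ⁻¹(0.3750) = -0.319
c = −½·[z(H) + z(FA)] = −0.5 × (0.595 + (-0.319)) = -0.138
c < 0: the listener has a liberal response bias.

c = -0.14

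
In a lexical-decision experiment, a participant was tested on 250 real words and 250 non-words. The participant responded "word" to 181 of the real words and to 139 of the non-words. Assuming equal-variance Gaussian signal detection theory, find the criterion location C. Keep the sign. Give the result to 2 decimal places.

C = -0.37

H = 181/250 = 0.7240
FA = 139/250 = 0.5560
Φ⁻¹(H) = 0.595
Φ⁻¹(FA) = 0.141
c = −½·[z(H) + z(FA)] = −0.5 × (0.595 + 0.141) = -0.368
c < 0: the participant has a liberal response bias.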